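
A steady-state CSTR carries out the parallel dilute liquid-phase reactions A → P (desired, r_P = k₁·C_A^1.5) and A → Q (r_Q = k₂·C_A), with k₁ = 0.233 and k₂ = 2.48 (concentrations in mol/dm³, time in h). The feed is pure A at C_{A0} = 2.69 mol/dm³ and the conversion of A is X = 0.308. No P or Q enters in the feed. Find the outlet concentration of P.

0.0941 mol/dm³

Exit C_A = C_{A0}(1−X) = 2.69×0.692 = 1.861 mol/dm³.
In a CSTR the entire volume is at exit conditions, so r_P = 0.233×1.861^1.5 = 0.5918 and r_Q = 2.48×1.861 = 4.616.
Fraction of consumed A going to P: r_P/(r_P+r_Q) = 0.1136.
C_P = 0.1136·C_{A0}·X = 0.1136×2.69×0.308 = 0.0941 mol/dm³.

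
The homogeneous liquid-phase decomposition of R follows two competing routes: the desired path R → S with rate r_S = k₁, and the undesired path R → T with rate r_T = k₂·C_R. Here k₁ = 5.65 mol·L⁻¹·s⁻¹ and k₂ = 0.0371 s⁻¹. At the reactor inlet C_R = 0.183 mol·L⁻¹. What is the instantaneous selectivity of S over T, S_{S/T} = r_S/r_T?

S_{S/T} = r_S/r_T = (k₁)/(k₂·C_R) = (k₁/k₂)·C_R⁻¹.
= (5.65) / (0.0371×0.1830) = 5.650/0.006789 = 832.

832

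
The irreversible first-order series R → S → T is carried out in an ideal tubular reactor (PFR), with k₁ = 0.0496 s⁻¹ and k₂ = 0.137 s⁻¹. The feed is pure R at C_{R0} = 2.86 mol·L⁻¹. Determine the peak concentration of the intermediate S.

0.582 mol·L⁻¹

For a first-order series the maximum intermediate yield is C_{S,max}/C_{R0} = (k₁/k₂)^[k₂/(k₂−k₁)].
= (0.0496/0.137)^(0.137/(0.137−0.0496)) = (0.3620)^(1.568) = 0.2034.
C_{S,max} = 0.2034×2.86 = 0.582 mol·L⁻¹.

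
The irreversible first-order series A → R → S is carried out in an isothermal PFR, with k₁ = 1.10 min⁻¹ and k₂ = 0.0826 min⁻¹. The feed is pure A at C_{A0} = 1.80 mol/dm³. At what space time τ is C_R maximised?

2.54 min

The intermediate peaks when r₁ = r₂, i.e. k₁e^(−k₁τ) = k₂e^(−k₂τ), giving τ_opt = ln(k₂/k₁)/(k₂−k₁).
= ln(0.0826/1.10)/(0.0826−1.10) = ln(0.07509)/-1.017 = -2.589/-1.017 = 2.54 min.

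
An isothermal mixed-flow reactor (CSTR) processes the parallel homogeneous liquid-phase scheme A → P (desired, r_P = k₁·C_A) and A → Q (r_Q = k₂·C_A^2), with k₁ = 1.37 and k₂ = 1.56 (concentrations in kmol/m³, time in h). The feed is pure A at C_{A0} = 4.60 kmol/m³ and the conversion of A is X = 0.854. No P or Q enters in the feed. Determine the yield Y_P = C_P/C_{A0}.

0.484

Exit C_A = C_{A0}(1−X) = 4.60×0.146 = 0.6716 kmol/m³.
A CSTR operates uniformly at the exit composition, giving r_P = 0.9201 and r_Q = 0.7036 (each k·C_A^n at C_A = 0.6716).
Fraction of consumed A going to P: r_P/(r_P+r_Q) = 0.5667.
C_P = 0.5667·C_{A0}·X = 0.5667×4.60×0.854 = 2.23 kmol/m³; Y_P = C_P/C_{A0} = 0.484.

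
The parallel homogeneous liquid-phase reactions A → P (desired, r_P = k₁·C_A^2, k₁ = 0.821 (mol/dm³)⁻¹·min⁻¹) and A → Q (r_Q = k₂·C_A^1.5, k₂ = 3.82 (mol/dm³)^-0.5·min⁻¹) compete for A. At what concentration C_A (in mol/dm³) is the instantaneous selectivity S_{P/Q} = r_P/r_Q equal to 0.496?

S_{P/Q} = (k₁/k₂)·C_A^0.5 ⇒ C_A = (S·k₂/k₁)^(2).
= (0.496×3.82/0.821)^(2) = (2.308)^(2) = 5.33 mol/dm³.

5.33 mol/dm³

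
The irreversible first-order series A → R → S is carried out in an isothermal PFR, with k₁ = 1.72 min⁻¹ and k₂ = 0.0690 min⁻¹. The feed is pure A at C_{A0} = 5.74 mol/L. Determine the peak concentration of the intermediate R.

For a first-order series the maximum intermediate yield is C_{R,max}/C_{A0} = (k₁/k₂)^[k₂/(k₂−k₁)].
= (1.72/0.0690)^(0.0690/(0.0690−1.72)) = (24.93)^(-0.04179) = 0.8742.
C_{R,max} = 0.8742×5.74 = 5.02 mol/L.

5.02 mol/L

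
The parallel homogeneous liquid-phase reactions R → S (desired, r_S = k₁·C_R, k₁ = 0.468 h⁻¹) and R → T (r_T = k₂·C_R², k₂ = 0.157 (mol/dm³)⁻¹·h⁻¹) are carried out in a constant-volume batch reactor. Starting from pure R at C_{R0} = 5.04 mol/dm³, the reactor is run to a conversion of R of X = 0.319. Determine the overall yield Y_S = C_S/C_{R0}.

0.132

C_R = C_{R0}(1−X) = 3.432 mol/dm³.
Along a PFR/batch, dC_S/dC_R = −r_S/(r_S+r_T) = −k₁/(k₁+k₂·C_R).
Integrating from C_{R0} to C_R: C_S = (0.468/0.157)·ln[(0.468+0.157·5.04)/(0.468+0.157·3.43)] = 2.981·ln(1.259/1.007) = 0.6668 mol/dm³.
Y_S = C_S/C_{R0} = 0.6668/5.04 = 0.132.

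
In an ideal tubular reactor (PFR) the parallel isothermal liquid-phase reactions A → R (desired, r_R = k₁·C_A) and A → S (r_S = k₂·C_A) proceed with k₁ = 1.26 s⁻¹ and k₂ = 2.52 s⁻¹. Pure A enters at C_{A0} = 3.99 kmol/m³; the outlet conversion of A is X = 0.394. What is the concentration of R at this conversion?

C_A = C_{A0}(1−X) = 2.418 kmol/m³.
Both paths are first order in A, so the instantaneous fraction to R is constant: dC_R/d(−C_A) = k₁/(k₁+k₂) = 0.3333.
C_R = 0.3333·(C_{A0}−C_A) = 0.3333×1.572 = 0.524 kmol/m³.

0.524 kmol/m³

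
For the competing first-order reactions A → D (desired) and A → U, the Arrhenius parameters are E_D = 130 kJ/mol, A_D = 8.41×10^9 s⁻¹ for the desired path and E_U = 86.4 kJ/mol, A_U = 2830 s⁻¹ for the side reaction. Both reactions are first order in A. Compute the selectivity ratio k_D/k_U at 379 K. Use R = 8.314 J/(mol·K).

2.91

With equal orders, S_{D/U} = k_D/k_U = (A_D/A_U)·exp[(E_U−E_D)/(RT)].
(E_U−E_D)/(RT) = (86.4−130)×10³/(8.314×379) = -43600/3151 = -13.84.
k_D/k_U = (8.41×10^9/2830)·exp(-13.84) = 2.972×10^6 × 9.789×10^-7 = 2.91.
Since E_D > E_U, raising the temperature improves selectivity toward D.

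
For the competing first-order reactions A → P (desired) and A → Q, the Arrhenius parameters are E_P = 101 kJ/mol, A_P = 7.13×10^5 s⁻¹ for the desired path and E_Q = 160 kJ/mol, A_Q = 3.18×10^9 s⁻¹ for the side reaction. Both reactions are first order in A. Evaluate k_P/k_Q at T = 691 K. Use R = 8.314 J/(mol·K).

With equal orders, S_{P/Q} = k_P/k_Q = (A_P/A_Q)·exp[(E_Q−E_P)/(RT)].
(E_Q−E_P)/(RT) = (160−101)×10³/(8.314×691) = 59000/5745 = 10.27.
k_P/k_Q = (7.13×10^5/3.18×10^9)·exp(10.27) = 2.242×10^-4 × 28849 = 6.47.
Since E_P < E_Q, lowering the temperature improves selectivity toward P.

6.47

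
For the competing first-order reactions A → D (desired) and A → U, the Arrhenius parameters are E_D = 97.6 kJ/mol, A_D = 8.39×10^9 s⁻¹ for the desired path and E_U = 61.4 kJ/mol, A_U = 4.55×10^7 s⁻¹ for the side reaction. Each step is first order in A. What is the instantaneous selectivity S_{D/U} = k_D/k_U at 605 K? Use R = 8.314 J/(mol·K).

0.138

Since both paths have the same order in A, the concentration cancels and S_{D/U} = k_D/k_U = (A_D/A_U)·exp[(E_U−E_D)/(RT)].
(E_U−E_D)/(RT) = (61.4−97.6)×10³/(8.314×605) = -36200/5030 = -7.197.
k_D/k_U = (8.39×10^9/4.55×10^7)·exp(-7.197) = 184.4 × 7.489×10^-4 = 0.138.
Since E_D > E_U, raising the temperature improves selectivity toward D.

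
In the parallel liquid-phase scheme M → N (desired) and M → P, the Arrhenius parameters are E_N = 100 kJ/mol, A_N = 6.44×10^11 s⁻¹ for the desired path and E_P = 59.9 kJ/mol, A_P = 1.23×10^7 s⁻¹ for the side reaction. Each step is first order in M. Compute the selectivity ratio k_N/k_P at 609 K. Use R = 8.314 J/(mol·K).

With equal orders, S_{N/P} = k_N/k_P = (A_N/A_P)·exp[(E_P−E_N)/(RT)].
(E_P−E_N)/(RT) = (59.9−100)×10³/(8.314×609) = -40100/5063 = -7.920.
k_N/k_P = (6.44×10^11/1.23×10^7)·exp(-7.920) = 52358 × 3.635×10^-4 = 19.0.
Since E_N > E_P, raising the temperature improves selectivity toward N.

19.0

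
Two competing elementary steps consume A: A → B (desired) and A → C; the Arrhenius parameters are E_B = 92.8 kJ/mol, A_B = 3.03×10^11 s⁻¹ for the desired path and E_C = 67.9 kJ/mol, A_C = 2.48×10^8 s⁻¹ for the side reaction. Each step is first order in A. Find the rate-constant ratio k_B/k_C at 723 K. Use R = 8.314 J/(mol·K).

Since both paths have the same order in A, the concentration cancels and S_{B/C} = k_B/k_C = (A_B/A_C)·exp[(E_C−E_B)/(RT)].
(E_C−E_B)/(RT) = (67.9−92.8)×10³/(8.314×723) = -24900/6011 = -4.142.
k_B/k_C = (3.03×10^11/2.48×10^8)·exp(-4.142) = 1222 × 0.01588 = 19.4.
Since E_B > E_C, raising the temperature improves selectivity toward B.

19.4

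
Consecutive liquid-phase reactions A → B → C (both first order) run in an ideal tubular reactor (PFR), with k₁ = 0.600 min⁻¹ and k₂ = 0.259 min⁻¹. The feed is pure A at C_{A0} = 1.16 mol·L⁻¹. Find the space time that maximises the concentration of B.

For first-order series the maximum of C_B occurs at τ_opt = ln(k₂/k₁)/(k₂−k₁).
= ln(0.259/0.600)/(0.259−0.600) = ln(0.4317)/-0.3410 = -0.8401/-0.3410 = 2.46 min.

2.46 min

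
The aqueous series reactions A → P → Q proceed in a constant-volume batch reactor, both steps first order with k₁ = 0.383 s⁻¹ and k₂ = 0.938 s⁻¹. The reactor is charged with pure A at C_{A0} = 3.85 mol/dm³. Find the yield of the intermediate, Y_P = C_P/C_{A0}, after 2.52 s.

Solving the coupled first-order balances gives C_P(t) = [k₁/(k₂−k₁)]·C_{A0}·(e^(−k₁t) − e^(−k₂t)).
e^(−k₁t) = e^(−0.383×2.52) = e^(−0.9652) = 0.3809; e^(−k₂t) = e^(−2.364) = 0.09407.
C_P = 0.383×3.85/(0.938−0.383) × (0.3809−0.09407) = 2.657×0.2869 = 0.7621 mol/dm³.
Y_P = C_P/C_{A0} = 0.7621/3.85 = 0.198.

0.198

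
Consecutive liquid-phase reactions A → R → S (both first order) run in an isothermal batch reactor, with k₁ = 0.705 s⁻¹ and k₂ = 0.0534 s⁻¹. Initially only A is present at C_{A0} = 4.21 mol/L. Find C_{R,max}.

3.41 mol/L

Evaluating C_R at t_opt = ln(k₂/k₁)/(k₂−k₁) gives C_{R,max}/C_{A0} = (k₁/k₂)^[k₂/(k₂−k₁)].
= (0.705/0.0534)^(0.0534/(0.0534−0.705)) = (13.20)^(-0.08195) = 0.8094.
C_{R,max} = 0.8094×4.21 = 3.41 mol/L.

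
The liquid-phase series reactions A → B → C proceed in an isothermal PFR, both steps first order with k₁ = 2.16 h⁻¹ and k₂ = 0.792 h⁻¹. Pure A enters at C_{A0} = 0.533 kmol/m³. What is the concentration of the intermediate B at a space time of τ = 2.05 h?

For first-order series with pure A initially, C_B(τ) = k₁C_{A0}/(k₂−k₁)·(e^(−k₁τ) − e^(−k₂τ)).
e^(−k₁τ) = e^(−2.16×2.05) = e^(−4.428) = 0.01194; e^(−k₂τ) = e^(−1.624) = 0.1972.
C_B = 2.16×0.533/(0.792−2.16) × (0.01194−0.1972) = (-0.8416)×(-0.1852) = 0.1559 kmol/m³.

0.156 kmol/m³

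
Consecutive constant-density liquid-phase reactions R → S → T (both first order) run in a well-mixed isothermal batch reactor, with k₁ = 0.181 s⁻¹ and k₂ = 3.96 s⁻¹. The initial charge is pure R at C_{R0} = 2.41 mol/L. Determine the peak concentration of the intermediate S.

At the optimum, C_{S,max}/C_{R0} = (k₁/k₂)^[k₂/(k₂−k₁)].
= (0.181/3.96)^(3.96/(3.96−0.181)) = (0.04571)^(1.048) = 0.03943.
C_{S,max} = 0.03943×2.41 = 0.0950 mol/L.

0.0950 mol/L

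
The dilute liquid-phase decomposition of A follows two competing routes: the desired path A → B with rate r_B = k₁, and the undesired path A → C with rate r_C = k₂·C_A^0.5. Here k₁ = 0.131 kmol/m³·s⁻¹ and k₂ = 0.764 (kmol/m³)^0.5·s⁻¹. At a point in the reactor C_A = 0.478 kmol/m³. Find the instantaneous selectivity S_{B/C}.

S_{B/C} = r_B/r_C = (k₁)/(k₂·C_A^0.5) = (k₁/k₂)·C_A^-0.5.
= (0.131) / (0.764×0.4780^0.5) = 0.1310/0.5282 = 0.248.

0.248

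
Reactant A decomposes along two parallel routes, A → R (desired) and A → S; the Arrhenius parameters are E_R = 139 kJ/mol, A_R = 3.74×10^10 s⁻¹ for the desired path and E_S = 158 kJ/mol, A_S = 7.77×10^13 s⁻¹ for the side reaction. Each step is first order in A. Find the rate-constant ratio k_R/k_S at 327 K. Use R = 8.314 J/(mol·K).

0.522

k_R/k_S = (A_R/A_S)·exp[−(E_R−E_S)/(RT)] = (A_R/A_S)·exp[(E_S−E_R)/(RT)].
(E_S−E_R)/(RT) = (158−139)×10³/(8.314×327) = 19000/2719 = 6.989.
k_R/k_S = (3.74×10^10/7.77×10^13)·exp(6.989) = 4.813×10^-4 × 1084 = 0.522.
Since E_R < E_S, lowering the temperature improves selectivity toward R.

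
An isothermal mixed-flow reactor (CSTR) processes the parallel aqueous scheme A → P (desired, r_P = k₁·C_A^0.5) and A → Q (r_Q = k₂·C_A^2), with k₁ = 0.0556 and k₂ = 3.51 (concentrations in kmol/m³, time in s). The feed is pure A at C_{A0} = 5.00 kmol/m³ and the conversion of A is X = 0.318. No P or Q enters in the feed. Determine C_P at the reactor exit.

0.00399 kmol/m³

Exit C_A = C_{A0}(1−X) = 5.00×0.682 = 3.410 kmol/m³.
A CSTR operates uniformly at the exit composition, giving r_P = 0.1027 and r_Q = 40.81 (each k·C_A^n at C_A = 3.410).
Fraction of consumed A going to P: r_P/(r_P+r_Q) = 0.002509.
C_P = 0.002509·C_{A0}·X = 0.002509×5.00×0.318 = 0.00399 kmol/m³.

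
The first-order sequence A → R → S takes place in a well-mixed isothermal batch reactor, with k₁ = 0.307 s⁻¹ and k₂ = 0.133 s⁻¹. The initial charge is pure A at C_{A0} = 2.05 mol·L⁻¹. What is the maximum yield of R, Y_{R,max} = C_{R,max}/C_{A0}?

0.528

At the optimum, C_{R,max}/C_{A0} = (k₁/k₂)^[k₂/(k₂−k₁)].
= (0.307/0.133)^(0.133/(0.133−0.307)) = (2.308)^(-0.7644) = 0.5276.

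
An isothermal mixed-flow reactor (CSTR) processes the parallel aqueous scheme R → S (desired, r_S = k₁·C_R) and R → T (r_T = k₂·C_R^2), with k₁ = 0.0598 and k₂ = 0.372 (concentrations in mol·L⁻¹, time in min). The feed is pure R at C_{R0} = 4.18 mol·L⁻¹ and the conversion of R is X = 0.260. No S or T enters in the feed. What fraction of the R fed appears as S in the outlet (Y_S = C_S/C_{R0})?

0.0128

Exit C_R = C_{R0}(1−X) = 4.18×0.740 = 3.093 mol·L⁻¹.
In a CSTR the entire volume is at exit conditions, so r_S = 0.0598×3.093 = 0.1850 and r_T = 0.372×3.093^2 = 3.559.
Fraction of consumed R going to S: r_S/(r_S+r_T) = 0.04940.
C_S = 0.04940·C_{R0}·X = 0.04940×4.18×0.260 = 0.0537 mol·L⁻¹; Y_S = C_S/C_{R0} = 0.0128.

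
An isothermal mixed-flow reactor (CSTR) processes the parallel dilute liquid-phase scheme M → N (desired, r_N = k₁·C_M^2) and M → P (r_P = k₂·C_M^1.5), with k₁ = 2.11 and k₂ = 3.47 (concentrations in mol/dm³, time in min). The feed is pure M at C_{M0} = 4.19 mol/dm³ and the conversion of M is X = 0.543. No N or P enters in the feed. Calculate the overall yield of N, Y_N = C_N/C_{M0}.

Exit C_M = C_{M0}(1−X) = 4.19×0.457 = 1.915 mol/dm³.
A CSTR operates uniformly at the exit composition, giving r_N = 7.736 and r_P = 9.194 (each k·C_M^n at C_M = 1.915).
Fraction of consumed M going to N: r_N/(r_N+r_P) = 0.4569.
C_N = 0.4569·C_{M0}·X = 0.4569×4.19×0.543 = 1.04 mol/dm³; Y_N = C_N/C_{M0} = 0.248.

0.248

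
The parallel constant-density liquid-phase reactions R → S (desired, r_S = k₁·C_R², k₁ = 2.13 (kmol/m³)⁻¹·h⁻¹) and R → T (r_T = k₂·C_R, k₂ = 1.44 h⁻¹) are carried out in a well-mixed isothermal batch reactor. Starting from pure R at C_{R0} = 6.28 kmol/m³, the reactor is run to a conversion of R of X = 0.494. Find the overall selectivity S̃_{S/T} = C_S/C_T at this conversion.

6.77

C_R = C_{R0}(1−X) = 3.178 kmol/m³.
Along a PFR/batch, dC_T/dC_R = −r_T/(r_S+r_T) = −k₂/(k₂+k₁·C_R).
Integrating from C_{R0} to C_R: C_T = (1.44/2.13)·ln[(1.44+2.13·6.28)/(1.44+2.13·3.18)] = 0.6761·ln(14.82/8.208) = 0.3993 kmol/m³.
Then C_S = (C_{R0}−C_R) − C_T = 3.102 − 0.3993 = 2.703 kmol/m³.
S̃_{S/T} = C_S/C_T = 2.703/0.3993 = 6.77.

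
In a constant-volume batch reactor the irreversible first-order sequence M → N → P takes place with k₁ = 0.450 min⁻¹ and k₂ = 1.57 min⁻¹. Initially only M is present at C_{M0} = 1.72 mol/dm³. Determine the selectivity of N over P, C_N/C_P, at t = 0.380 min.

For first-order series with pure M initially, C_N(t) = k₁C_{M0}/(k₂−k₁)·(e^(−k₁t) − e^(−k₂t)).
e^(−k₁t) = e^(−0.450×0.380) = e^(−0.1710) = 0.8428; e^(−k₂t) = e^(−0.5966) = 0.5507.
C_N = 0.450×1.72/(1.57−0.450) × (0.8428−0.5507) = 0.6911×0.2921 = 0.2019 mol/dm³.
C_M = C_{M0}e^(−k₁t) = 1.450 mol/dm³, so C_P = C_{M0}−C_M−C_N = 0.06846 mol/dm³; C_N/C_P = 2.95.

2.95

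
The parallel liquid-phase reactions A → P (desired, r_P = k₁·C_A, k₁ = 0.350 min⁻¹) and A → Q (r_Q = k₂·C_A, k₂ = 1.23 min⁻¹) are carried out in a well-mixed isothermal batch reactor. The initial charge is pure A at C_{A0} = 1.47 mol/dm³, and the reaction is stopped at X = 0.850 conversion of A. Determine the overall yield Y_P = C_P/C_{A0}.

C_A = C_{A0}(1−X) = 0.2205 mol/dm³.
Both paths are first order in A, so the instantaneous fraction to P is constant: dC_P/d(−C_A) = k₁/(k₁+k₂) = 0.2215.
C_P = 0.2215·(C_{A0}−C_A) = 0.2215×1.249 = 0.277 mol/dm³.
Y_P = C_P/C_{A0} = 0.2768/1.47 = 0.188.

0.188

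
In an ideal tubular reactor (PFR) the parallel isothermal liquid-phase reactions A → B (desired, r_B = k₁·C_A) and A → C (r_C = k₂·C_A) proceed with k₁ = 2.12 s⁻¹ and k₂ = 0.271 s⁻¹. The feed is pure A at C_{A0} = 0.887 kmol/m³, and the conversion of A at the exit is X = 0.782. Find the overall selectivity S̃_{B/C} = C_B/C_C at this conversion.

7.82

C_A = C_{A0}(1−X) = 0.1934 kmol/m³.
Both paths are first order in A, so the instantaneous fraction to B is constant: dC_B/d(−C_A) = k₁/(k₁+k₂) = 0.8867.
C_B = 0.8867·(C_{A0}−C_A) = 0.8867×0.6936 = 0.615 kmol/m³.
C_C = (C_{A0}−C_A)−C_B = 0.07862 kmol/m³; S̃_{B/C} = 0.6150/0.07862 = 7.82.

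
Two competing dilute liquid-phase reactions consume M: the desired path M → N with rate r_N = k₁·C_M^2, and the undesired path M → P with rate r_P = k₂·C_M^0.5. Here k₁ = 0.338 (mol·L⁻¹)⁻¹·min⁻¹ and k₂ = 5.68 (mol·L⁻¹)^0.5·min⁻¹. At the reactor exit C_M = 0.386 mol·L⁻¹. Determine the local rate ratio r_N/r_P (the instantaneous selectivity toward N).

0.0143

S_{N/P} = r_N/r_P = (k₁·C_M^2)/(k₂·C_M^0.5) = (k₁/k₂)·C_M^1.5.
= (0.338×0.3860^2) / (5.68×0.3860^0.5) = 0.05036/3.529 = 0.0143.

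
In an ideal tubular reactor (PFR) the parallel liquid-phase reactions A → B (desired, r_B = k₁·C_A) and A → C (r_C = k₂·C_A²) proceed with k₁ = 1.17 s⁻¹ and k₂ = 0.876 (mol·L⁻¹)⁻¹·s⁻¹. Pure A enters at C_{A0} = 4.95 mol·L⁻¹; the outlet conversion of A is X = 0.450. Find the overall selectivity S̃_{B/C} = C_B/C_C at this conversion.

0.356

C_A = C_{A0}(1−X) = 2.723 mol·L⁻¹.
Along a PFR/batch, dC_B/dC_A = −r_B/(r_B+r_C) = −k₁/(k₁+k₂·C_A).
Integrating from C_{A0} to C_A: C_B = (1.17/0.876)·ln[(1.17+0.876·4.95)/(1.17+0.876·2.72)] = 1.336·ln(5.506/3.555) = 0.5844 mol·L⁻¹.
C_C = (C_{A0}−C_A)−C_B = 1.643 mol·L⁻¹; S̃_{B/C} = 0.5844/1.643 = 0.356.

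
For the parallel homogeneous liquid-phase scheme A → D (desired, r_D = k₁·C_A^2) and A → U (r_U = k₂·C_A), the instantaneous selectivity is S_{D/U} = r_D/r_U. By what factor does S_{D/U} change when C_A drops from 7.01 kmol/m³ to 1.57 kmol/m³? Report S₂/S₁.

S_{D/U} = (k₁/k₂)·C_A, so S₂/S₁ = (C_{A,2}/C_{A,1}).
= 1.57/7.01 = 0.224.
Selectivity toward D falls as C_A falls — high-concentration operation is favoured.

0.224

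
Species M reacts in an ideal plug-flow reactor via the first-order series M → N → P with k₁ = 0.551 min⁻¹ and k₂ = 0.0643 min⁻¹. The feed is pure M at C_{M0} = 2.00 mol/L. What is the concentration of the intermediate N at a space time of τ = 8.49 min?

1.29 mol/L

The intermediate concentration in a first-order A→B→C sequence is C_N = k₁C_{M0}(e^(−k₁τ) − e^(−k₂τ))/(k₂−k₁).
e^(−k₁τ) = e^(−0.551×8.49) = e^(−4.678) = 0.009298; e^(−k₂τ) = e^(−0.5459) = 0.5793.
C_N = 0.551×2.00/(0.0643−0.551) × (0.009298−0.5793) = (-2.264)×(-0.5700) = 1.291 mol/L.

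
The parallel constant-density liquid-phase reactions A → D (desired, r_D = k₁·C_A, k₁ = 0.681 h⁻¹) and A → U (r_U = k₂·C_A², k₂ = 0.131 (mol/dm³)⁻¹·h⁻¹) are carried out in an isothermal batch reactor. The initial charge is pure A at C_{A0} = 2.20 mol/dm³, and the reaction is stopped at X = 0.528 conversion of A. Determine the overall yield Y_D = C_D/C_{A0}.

C_A = C_{A0}(1−X) = 1.038 mol/dm³.
Along a PFR/batch, dC_D/dC_A = −r_D/(r_D+r_U) = −k₁/(k₁+k₂·C_A).
Integrating from C_{A0} to C_A: C_D = (0.681/0.131)·ln[(0.681+0.131·2.20)/(0.681+0.131·1.04)] = 5.198·ln(0.9692/0.8170) = 0.8879 mol/dm³.
Y_D = C_D/C_{A0} = 0.8879/2.20 = 0.404.

0.404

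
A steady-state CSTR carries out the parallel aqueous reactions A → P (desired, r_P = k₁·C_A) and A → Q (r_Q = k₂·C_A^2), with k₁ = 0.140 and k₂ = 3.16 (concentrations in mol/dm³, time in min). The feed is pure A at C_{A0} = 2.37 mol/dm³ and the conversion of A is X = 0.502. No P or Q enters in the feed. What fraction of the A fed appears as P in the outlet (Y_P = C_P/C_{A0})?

Exit C_A = C_{A0}(1−X) = 2.37×0.498 = 1.180 mol/dm³.
A CSTR operates uniformly at the exit composition, giving r_P = 0.1652 and r_Q = 4.402 (each k·C_A^n at C_A = 1.180).
Fraction of consumed A going to P: r_P/(r_P+r_Q) = 0.03618.
C_P = 0.03618·C_{A0}·X = 0.03618×2.37×0.502 = 0.0430 mol/dm³; Y_P = C_P/C_{A0} = 0.0182.

0.0182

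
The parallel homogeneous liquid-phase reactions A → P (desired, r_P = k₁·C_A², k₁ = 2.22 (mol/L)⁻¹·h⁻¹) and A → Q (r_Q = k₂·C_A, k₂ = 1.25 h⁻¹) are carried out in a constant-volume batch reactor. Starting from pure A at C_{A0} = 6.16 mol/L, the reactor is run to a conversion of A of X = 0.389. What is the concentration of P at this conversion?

C_A = C_{A0}(1−X) = 3.764 mol/L.
Along a PFR/batch, dC_Q/dC_A = −r_Q/(r_P+r_Q) = −k₂/(k₂+k₁·C_A).
Integrating from C_{A0} to C_A: C_Q = (1.25/2.22)·ln[(1.25+2.22·6.16)/(1.25+2.22·3.76)] = 0.5631·ln(14.93/9.606) = 0.2481 mol/L.
Then C_P = (C_{A0}−C_A) − C_Q = 2.396 − 0.2481 = 2.148 mol/L.

2.15 mol/L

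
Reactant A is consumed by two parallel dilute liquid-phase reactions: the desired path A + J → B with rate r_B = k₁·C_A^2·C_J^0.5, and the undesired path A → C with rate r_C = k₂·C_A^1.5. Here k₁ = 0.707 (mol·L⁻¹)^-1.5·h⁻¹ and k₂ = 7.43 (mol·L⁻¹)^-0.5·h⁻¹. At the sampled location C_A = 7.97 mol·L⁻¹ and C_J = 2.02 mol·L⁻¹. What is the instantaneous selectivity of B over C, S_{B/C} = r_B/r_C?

0.382

S_{B/C} = r_B/r_C = (k₁·C_A^2·C_J^0.5)/(k₂·C_A^1.5) = (k₁/k₂)·C_A^0.5·C_J^0.5.
= (0.707×7.970^2×2.020^0.5) / (7.43×7.970^1.5) = 63.83/167.2 = 0.382.
Since the desired path is higher order in A, keeping C_A high (PFR or concentrated feed) favours B.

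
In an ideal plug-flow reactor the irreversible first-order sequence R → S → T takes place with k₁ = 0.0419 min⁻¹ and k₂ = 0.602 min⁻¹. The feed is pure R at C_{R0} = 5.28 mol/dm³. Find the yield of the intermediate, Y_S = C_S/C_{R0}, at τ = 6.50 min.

For first-order series with pure R initially, C_S(τ) = k₁C_{R0}/(k₂−k₁)·(e^(−k₁τ) − e^(−k₂τ)).
e^(−k₁τ) = e^(−0.0419×6.50) = e^(−0.2723) = 0.7616; e^(−k₂τ) = e^(−3.913) = 0.01998.
C_S = 0.0419×5.28/(0.602−0.0419) × (0.7616−0.01998) = 0.3950×0.7416 = 0.2929 mol/dm³.
Y_S = C_S/C_{R0} = 0.2929/5.28 = 0.0555.

0.0555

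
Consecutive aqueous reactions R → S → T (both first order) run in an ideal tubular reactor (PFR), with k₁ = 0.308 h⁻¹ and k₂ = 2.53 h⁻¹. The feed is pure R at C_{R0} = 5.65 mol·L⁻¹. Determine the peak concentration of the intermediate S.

0.514 mol·L⁻¹

Evaluating C_S at τ_opt = ln(k₂/k₁)/(k₂−k₁) gives C_{S,max}/C_{R0} = (k₁/k₂)^[k₂/(k₂−k₁)].
= (0.308/2.53)^(2.53/(2.53−0.308)) = (0.1217)^(1.139) = 0.09092.
C_{S,max} = 0.09092×5.65 = 0.514 mol·L⁻¹.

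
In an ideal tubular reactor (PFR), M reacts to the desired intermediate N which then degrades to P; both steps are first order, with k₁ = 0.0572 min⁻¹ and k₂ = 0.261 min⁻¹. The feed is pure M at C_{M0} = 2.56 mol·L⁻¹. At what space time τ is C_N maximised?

The intermediate peaks when r₁ = r₂, i.e. k₁e^(−k₁τ) = k₂e^(−k₂τ), giving τ_opt = ln(k₂/k₁)/(k₂−k₁).
= ln(0.261/0.0572)/(0.261−0.0572) = ln(4.563)/0.2038 = 1.518/0.2038 = 7.45 min.

7.45 min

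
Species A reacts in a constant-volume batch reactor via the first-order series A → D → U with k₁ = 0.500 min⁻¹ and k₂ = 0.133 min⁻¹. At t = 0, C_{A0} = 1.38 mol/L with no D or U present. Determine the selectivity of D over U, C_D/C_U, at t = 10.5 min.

For first-order series with pure A initially, C_D(t) = k₁C_{A0}/(k₂−k₁)·(e^(−k₁t) − e^(−k₂t)).
e^(−k₁t) = e^(−0.500×10.5) = e^(−5.250) = 0.005248; e^(−k₂t) = e^(−1.397) = 0.2475.
C_D = 0.500×1.38/(0.133−0.500) × (0.005248−0.2475) = (-1.880)×(-0.2422) = 0.4554 mol/L.
C_A = C_{A0}e^(−k₁t) = 0.007242 mol/L, so C_U = C_{A0}−C_A−C_D = 0.9174 mol/L; C_D/C_U = 0.496.

0.496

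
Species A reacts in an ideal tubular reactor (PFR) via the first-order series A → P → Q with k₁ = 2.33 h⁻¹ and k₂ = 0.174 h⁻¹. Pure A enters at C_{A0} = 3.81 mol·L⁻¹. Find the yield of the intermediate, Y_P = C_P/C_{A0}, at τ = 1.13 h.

Solving the coupled first-order balances gives C_P(τ) = [k₁/(k₂−k₁)]·C_{A0}·(e^(−k₁τ) − e^(−k₂τ)).
e^(−k₁τ) = e^(−2.33×1.13) = e^(−2.633) = 0.07187; e^(−k₂τ) = e^(−0.1966) = 0.8215.
C_P = 2.33×3.81/(0.174−2.33) × (0.07187−0.8215) = (-4.117)×(-0.7496) = 3.087 mol·L⁻¹.
Y_P = C_P/C_{A0} = 3.087/3.81 = 0.810.

0.810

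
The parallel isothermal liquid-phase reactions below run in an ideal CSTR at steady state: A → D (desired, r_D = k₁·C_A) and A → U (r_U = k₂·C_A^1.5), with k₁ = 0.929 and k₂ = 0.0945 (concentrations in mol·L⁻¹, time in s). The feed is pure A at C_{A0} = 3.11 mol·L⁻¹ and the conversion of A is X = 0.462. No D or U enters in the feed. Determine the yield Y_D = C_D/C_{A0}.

Exit C_A = C_{A0}(1−X) = 3.11×0.538 = 1.673 mol·L⁻¹.
Rates in a CSTR are evaluated at the outlet concentration: r_D = 0.929×1.673 = 1.554, r_U = 0.0945×1.673^1.5 = 0.2045.
Fraction of consumed A going to D: r_D/(r_D+r_U) = 0.8837.
C_D = 0.8837·C_{A0}·X = 0.8837×3.11×0.462 = 1.27 mol·L⁻¹; Y_D = C_D/C_{A0} = 0.408.

0.408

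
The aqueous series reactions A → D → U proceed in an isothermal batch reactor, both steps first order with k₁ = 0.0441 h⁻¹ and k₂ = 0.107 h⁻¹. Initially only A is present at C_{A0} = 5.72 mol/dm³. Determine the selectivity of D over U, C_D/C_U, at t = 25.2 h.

0.376

For first-order series with pure A initially, C_D(t) = k₁C_{A0}/(k₂−k₁)·(e^(−k₁t) − e^(−k₂t)).
e^(−k₁t) = e^(−0.0441×25.2) = e^(−1.111) = 0.3291; e^(−k₂t) = e^(−2.696) = 0.06745.
C_D = 0.0441×5.72/(0.107−0.0441) × (0.3291−0.06745) = 4.010×0.2617 = 1.049 mol/dm³.
C_A = C_{A0}e^(−k₁t) = 1.883 mol/dm³, so C_U = C_{A0}−C_A−C_D = 2.788 mol/dm³; C_D/C_U = 0.376.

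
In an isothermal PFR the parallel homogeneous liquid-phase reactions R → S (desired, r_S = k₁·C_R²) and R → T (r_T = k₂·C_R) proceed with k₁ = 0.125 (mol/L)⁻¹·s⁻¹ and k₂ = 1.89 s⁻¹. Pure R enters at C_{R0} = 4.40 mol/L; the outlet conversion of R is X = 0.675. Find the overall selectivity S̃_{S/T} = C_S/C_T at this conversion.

0.190

C_R = C_{R0}(1−X) = 1.430 mol/L.
Along a PFR/batch, dC_T/dC_R = −r_T/(r_S+r_T) = −k₂/(k₂+k₁·C_R).
Integrating from C_{R0} to C_R: C_T = (1.89/0.125)·ln[(1.89+0.125·4.40)/(1.89+0.125·1.43)] = 15.12·ln(2.440/2.069) = 2.496 mol/L.
Then C_S = (C_{R0}−C_R) − C_T = 2.970 − 2.496 = 0.4744 mol/L.
S̃_{S/T} = C_S/C_T = 0.4744/2.496 = 0.190.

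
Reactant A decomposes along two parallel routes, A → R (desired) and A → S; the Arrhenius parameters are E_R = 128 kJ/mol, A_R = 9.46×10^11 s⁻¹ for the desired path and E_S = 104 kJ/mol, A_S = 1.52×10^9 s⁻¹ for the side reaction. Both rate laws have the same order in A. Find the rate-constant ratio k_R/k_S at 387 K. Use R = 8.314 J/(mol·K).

k_R/k_S = (A_R/A_S)·exp[−(E_R−E_S)/(RT)] = (A_R/A_S)·exp[(E_S−E_R)/(RT)].
(E_S−E_R)/(RT) = (104−128)×10³/(8.314×387) = -24000/3218 = -7.459.
k_R/k_S = (9.46×10^11/1.52×10^9)·exp(-7.459) = 622.4 × 5.761×10^-4 = 0.359.

0.359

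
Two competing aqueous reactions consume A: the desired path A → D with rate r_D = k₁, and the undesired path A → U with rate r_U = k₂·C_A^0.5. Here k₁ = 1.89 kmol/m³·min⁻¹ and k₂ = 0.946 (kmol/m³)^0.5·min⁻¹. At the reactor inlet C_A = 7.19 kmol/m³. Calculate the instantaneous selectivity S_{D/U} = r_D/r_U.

S_{D/U} = r_D/r_U = (k₁)/(k₂·C_A^0.5) = (k₁/k₂)·C_A^-0.5.
= (1.89) / (0.946×7.190^0.5) = 1.890/2.537 = 0.745.
The undesired path is higher order in A, so low C_A (CSTR or dilute feed) favours D.

0.745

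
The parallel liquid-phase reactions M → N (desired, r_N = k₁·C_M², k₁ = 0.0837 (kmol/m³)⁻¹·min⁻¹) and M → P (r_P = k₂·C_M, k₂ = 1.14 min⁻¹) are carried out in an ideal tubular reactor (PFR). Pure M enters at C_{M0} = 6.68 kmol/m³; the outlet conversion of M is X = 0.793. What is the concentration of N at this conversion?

C_M = C_{M0}(1−X) = 1.383 kmol/m³.
Along a PFR/batch, dC_P/dC_M = −r_P/(r_N+r_P) = −k₂/(k₂+k₁·C_M).
Integrating from C_{M0} to C_M: C_P = (1.14/0.0837)·ln[(1.14+0.0837·6.68)/(1.14+0.0837·1.38)] = 13.62·ln(1.699/1.256) = 4.119 kmol/m³.
Then C_N = (C_{M0}−C_M) − C_P = 5.297 − 4.119 = 1.179 kmol/m³.

1.18 kmol/m³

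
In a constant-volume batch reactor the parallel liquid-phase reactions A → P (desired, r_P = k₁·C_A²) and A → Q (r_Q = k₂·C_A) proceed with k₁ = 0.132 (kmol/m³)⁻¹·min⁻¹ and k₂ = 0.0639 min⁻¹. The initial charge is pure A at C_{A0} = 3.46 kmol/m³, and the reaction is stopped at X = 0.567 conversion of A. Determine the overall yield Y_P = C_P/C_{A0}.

0.471

C_A = C_{A0}(1−X) = 1.498 kmol/m³.
Along a PFR/batch, dC_Q/dC_A = −r_Q/(r_P+r_Q) = −k₂/(k₂+k₁·C_A).
Integrating from C_{A0} to C_A: C_Q = (0.0639/0.132)·ln[(0.0639+0.132·3.46)/(0.0639+0.132·1.50)] = 0.4841·ln(0.5206/0.2617) = 0.3330 kmol/m³.
Then C_P = (C_{A0}−C_A) − C_Q = 1.962 − 0.3330 = 1.629 kmol/m³.
Y_P = C_P/C_{A0} = 1.629/3.46 = 0.471.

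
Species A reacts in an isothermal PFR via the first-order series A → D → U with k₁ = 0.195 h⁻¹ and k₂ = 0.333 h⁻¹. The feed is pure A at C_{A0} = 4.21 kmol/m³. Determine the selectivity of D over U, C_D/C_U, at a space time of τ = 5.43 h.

0.655

Solving the coupled first-order balances gives C_D(τ) = [k₁/(k₂−k₁)]·C_{A0}·(e^(−k₁τ) − e^(−k₂τ)).
e^(−k₁τ) = e^(−0.195×5.43) = e^(−1.059) = 0.3469; e^(−k₂τ) = e^(−1.808) = 0.1640.
C_D = 0.195×4.21/(0.333−0.195) × (0.3469−0.1640) = 5.949×0.1829 = 1.088 kmol/m³.
C_A = C_{A0}e^(−k₁τ) = 1.460 kmol/m³, so C_U = C_{A0}−C_A−C_D = 1.662 kmol/m³; C_D/C_U = 0.655.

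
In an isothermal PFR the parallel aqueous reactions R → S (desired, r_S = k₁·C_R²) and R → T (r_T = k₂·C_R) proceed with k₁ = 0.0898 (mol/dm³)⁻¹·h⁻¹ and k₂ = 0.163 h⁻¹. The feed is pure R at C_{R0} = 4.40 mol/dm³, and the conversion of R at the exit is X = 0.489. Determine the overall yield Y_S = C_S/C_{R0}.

0.314

C_R = C_{R0}(1−X) = 2.248 mol/dm³.
Along a PFR/batch, dC_T/dC_R = −r_T/(r_S+r_T) = −k₂/(k₂+k₁·C_R).
Integrating from C_{R0} to C_R: C_T = (0.163/0.0898)·ln[(0.163+0.0898·4.40)/(0.163+0.0898·2.25)] = 1.815·ln(0.5581/0.3649) = 0.7713 mol/dm³.
Then C_S = (C_{R0}−C_R) − C_T = 2.152 − 0.7713 = 1.380 mol/dm³.
Y_S = C_S/C_{R0} = 1.380/4.40 = 0.314.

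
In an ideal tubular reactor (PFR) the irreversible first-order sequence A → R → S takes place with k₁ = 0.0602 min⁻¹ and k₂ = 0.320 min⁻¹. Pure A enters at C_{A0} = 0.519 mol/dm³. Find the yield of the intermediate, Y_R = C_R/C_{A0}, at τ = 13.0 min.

The intermediate concentration in a first-order A→B→C sequence is C_R = k₁C_{A0}(e^(−k₁τ) − e^(−k₂τ))/(k₂−k₁).
e^(−k₁τ) = e^(−0.0602×13.0) = e^(−0.7826) = 0.4572; e^(−k₂τ) = e^(−4.160) = 0.01561.
C_R = 0.0602×0.519/(0.320−0.0602) × (0.4572−0.01561) = 0.1203×0.4416 = 0.05311 mol/dm³.
Y_R = C_R/C_{A0} = 0.05311/0.519 = 0.102.

0.102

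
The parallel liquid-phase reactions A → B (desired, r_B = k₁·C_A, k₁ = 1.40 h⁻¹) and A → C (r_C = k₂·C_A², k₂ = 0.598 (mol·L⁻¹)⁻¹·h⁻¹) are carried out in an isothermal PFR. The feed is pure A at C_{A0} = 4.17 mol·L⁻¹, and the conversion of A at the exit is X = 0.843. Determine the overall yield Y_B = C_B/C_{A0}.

0.436

C_A = C_{A0}(1−X) = 0.6547 mol·L⁻¹.
Along a PFR/batch, dC_B/dC_A = −r_B/(r_B+r_C) = −k₁/(k₁+k₂·C_A).
Integrating from C_{A0} to C_A: C_B = (1.40/0.598)·ln[(1.40+0.598·4.17)/(1.40+0.598·0.655)] = 2.341·ln(3.894/1.792) = 1.817 mol·L⁻¹.
Y_B = C_B/C_{A0} = 1.817/4.17 = 0.436.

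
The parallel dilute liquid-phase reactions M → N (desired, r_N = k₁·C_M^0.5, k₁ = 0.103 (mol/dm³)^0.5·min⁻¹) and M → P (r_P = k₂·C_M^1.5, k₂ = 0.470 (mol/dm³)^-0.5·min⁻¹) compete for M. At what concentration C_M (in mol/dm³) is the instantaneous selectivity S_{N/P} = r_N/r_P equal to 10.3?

S_{N/P} = (k₁/k₂)·C_M⁻¹ ⇒ C_M = (S·k₂/k₁)^(-1).
= (10.3×0.470/0.103)^(-1) = (47.00)^(-1) = 0.0213 mol/dm³.

0.0213 mol/dm³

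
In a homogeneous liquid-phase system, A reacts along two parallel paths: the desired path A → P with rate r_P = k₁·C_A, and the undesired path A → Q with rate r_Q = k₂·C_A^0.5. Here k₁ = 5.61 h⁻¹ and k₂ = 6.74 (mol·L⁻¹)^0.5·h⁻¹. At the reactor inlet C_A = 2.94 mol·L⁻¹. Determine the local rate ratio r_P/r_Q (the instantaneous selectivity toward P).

S_{P/Q} = r_P/r_Q = (k₁·C_A)/(k₂·C_A^0.5) = (k₁/k₂)·C_A^0.5.
= (5.61×2.940) / (6.74×2.940^0.5) = 16.49/11.56 = 1.43.
Since the desired path is higher order in A, keeping C_A high (PFR or concentrated feed) favours P.

1.43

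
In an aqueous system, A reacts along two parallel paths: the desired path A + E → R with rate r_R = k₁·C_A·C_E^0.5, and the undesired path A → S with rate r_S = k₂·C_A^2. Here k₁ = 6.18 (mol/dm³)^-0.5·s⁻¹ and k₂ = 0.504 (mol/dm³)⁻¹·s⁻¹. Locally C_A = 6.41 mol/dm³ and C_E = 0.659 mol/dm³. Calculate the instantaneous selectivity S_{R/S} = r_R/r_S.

S_{R/S} = r_R/r_S = (k₁·C_A·C_E^0.5)/(k₂·C_A^2) = (k₁/k₂)·C_A⁻¹·C_E^0.5.
= (6.18×6.410×0.6590^0.5) / (0.504×6.410^2) = 32.16/20.71 = 1.55.
The undesired path is higher order in A, so low C_A (CSTR or dilute feed) favours R.

1.55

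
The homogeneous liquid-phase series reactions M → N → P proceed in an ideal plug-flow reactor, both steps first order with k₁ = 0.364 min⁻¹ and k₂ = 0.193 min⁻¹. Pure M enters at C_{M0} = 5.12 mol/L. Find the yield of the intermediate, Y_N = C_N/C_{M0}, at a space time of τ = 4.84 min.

0.471

For first-order series with pure M initially, C_N(τ) = k₁C_{M0}/(k₂−k₁)·(e^(−k₁τ) − e^(−k₂τ)).
e^(−k₁τ) = e^(−0.364×4.84) = e^(−1.762) = 0.1717; e^(−k₂τ) = e^(−0.9341) = 0.3929.
C_N = 0.364×5.12/(0.193−0.364) × (0.1717−0.3929) = (-10.90)×(-0.2212) = 2.411 mol/L.
Y_N = C_N/C_{M0} = 2.411/5.12 = 0.471.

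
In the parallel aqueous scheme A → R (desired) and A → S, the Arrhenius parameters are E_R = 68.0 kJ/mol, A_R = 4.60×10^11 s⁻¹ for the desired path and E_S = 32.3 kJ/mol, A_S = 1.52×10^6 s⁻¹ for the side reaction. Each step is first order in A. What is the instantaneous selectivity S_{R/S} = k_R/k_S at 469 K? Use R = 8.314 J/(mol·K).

32.0

k_R/k_S = (A_R/A_S)·exp[−(E_R−E_S)/(RT)] = (A_R/A_S)·exp[(E_S−E_R)/(RT)].
(E_S−E_R)/(RT) = (32.3−68.0)×10³/(8.314×469) = -35700/3899 = -9.156.
k_R/k_S = (4.60×10^11/1.52×10^6)·exp(-9.156) = 3.026×10^5 × 1.056×10^-4 = 32.0.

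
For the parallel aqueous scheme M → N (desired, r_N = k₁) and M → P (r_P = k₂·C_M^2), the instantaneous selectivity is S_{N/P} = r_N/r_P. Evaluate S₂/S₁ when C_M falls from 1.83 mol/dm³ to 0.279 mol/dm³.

S_{N/P} = (k₁/k₂)·C_M^-2, so S₂/S₁ = (C_{M,2}/C_{M,1})^-2.
= (0.279/1.83)^(-2) = (0.1525)^(-2) = 43.0.
Selectivity toward N rises as C_M falls — low-concentration operation is favoured.

43.0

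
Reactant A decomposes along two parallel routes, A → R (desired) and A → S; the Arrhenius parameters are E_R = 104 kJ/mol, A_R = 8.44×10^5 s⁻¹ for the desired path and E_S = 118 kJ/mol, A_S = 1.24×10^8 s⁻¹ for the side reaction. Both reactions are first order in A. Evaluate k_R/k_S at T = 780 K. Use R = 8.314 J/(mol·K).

Since both paths have the same order in A, the concentration cancels and S_{R/S} = k_R/k_S = (A_R/A_S)·exp[(E_S−E_R)/(RT)].
(E_S−E_R)/(RT) = (118−104)×10³/(8.314×780) = 14000/6485 = 2.159.
k_R/k_S = (8.44×10^5/1.24×10^8)·exp(2.159) = 0.006806 × 8.661 = 0.0590.
Since E_R < E_S, lowering the temperature improves selectivity toward R.

0.0590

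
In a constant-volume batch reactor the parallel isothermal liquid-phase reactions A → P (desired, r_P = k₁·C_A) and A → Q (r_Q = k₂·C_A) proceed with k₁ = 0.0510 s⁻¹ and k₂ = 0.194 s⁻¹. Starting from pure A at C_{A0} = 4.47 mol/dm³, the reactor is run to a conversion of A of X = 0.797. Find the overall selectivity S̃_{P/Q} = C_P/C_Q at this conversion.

0.263

C_A = C_{A0}(1−X) = 0.9074 mol/dm³.
Both paths are first order in A, so the instantaneous fraction to P is constant: dC_P/d(−C_A) = k₁/(k₁+k₂) = 0.2082.
C_P = 0.2082·(C_{A0}−C_A) = 0.2082×3.563 = 0.742 mol/dm³.
C_Q = (C_{A0}−C_A)−C_P = 2.821 mol/dm³; S̃_{P/Q} = 0.7416/2.821 = 0.263.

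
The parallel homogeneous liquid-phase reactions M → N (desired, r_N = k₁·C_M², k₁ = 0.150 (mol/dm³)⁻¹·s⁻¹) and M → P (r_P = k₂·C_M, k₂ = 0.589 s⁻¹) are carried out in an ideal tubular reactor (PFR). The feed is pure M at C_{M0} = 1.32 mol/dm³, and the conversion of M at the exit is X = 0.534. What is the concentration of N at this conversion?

0.138 mol/dm³

C_M = C_{M0}(1−X) = 0.6151 mol/dm³.
Along a PFR/batch, dC_P/dC_M = −r_P/(r_N+r_P) = −k₂/(k₂+k₁·C_M).
Integrating from C_{M0} to C_M: C_P = (0.589/0.150)·ln[(0.589+0.150·1.32)/(0.589+0.150·0.615)] = 3.927·ln(0.7870/0.6813) = 0.5665 mol/dm³.
Then C_N = (C_{M0}−C_M) − C_P = 0.7049 − 0.5665 = 0.1384 mol/dm³.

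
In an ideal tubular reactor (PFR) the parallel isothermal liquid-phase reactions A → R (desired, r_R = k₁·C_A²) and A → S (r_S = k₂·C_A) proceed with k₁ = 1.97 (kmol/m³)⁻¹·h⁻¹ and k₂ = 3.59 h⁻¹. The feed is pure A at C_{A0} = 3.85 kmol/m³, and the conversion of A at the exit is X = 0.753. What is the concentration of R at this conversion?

1.60 kmol/m³

C_A = C_{A0}(1−X) = 0.9509 kmol/m³.
Along a PFR/batch, dC_S/dC_A = −r_S/(r_R+r_S) = −k₂/(k₂+k₁·C_A).
Integrating from C_{A0} to C_A: C_S = (3.59/1.97)·ln[(3.59+1.97·3.85)/(3.59+1.97·0.951)] = 1.822·ln(11.17/5.463) = 1.304 kmol/m³.
Then C_R = (C_{A0}−C_A) − C_S = 2.899 − 1.304 = 1.595 kmol/m³.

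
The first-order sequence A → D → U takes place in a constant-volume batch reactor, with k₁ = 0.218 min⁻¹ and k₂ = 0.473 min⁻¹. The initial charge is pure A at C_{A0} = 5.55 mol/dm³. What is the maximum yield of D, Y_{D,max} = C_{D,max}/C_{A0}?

0.238

At the optimum, C_{D,max}/C_{A0} = (k₁/k₂)^[k₂/(k₂−k₁)].
= (0.218/0.473)^(0.473/(0.473−0.218)) = (0.4609)^(1.855) = 0.2377.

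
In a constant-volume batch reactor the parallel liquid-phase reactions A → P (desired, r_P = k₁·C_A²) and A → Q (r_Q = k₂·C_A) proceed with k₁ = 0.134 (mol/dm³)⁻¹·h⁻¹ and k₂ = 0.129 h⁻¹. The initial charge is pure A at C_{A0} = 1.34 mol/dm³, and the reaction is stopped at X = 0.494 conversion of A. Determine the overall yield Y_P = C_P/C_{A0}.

C_A = C_{A0}(1−X) = 0.6780 mol/dm³.
Along a PFR/batch, dC_Q/dC_A = −r_Q/(r_P+r_Q) = −k₂/(k₂+k₁·C_A).
Integrating from C_{A0} to C_A: C_Q = (0.129/0.134)·ln[(0.129+0.134·1.34)/(0.129+0.134·0.678)] = 0.9627·ln(0.3086/0.2199) = 0.3263 mol/dm³.
Then C_P = (C_{A0}−C_A) − C_Q = 0.6620 − 0.3263 = 0.3357 mol/dm³.
Y_P = C_P/C_{A0} = 0.3357/1.34 = 0.250.

0.250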